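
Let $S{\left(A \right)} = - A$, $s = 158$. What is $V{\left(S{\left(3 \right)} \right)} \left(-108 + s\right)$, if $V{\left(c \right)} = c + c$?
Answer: $-300$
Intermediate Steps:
$V{\left(c \right)} = 2 c$
$V{\left(S{\left(3 \right)} \right)} \left(-108 + s\right) = 2 \left(\left(-1\right) 3\right) \left(-108 + 158\right) = 2 \left(-3\right) 50 = \left(-6\right) 50 = -300$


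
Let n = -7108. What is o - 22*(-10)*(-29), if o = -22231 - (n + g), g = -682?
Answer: -20821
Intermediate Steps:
o = -14441 (o = -22231 - (-7108 - 682) = -22231 - 1*(-7790) = -22231 + 7790 = -14441)
o - 22*(-10)*(-29) = -14441 - 22*(-10)*(-29) = -14441 + 220*(-29) = -14441 - 6380 = -20821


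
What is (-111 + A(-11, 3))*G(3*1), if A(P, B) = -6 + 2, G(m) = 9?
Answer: -1035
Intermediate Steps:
A(P, B) = -4
(-111 + A(-11, 3))*G(3*1) = (-111 - 4)*9 = -115*9 = -1035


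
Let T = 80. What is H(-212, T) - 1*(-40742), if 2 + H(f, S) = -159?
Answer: 40581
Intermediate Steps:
H(f, S) = -161 (H(f, S) = -2 - 159 = -161)
H(-212, T) - 1*(-40742) = -161 - 1*(-40742) = -161 + 40742 = 40581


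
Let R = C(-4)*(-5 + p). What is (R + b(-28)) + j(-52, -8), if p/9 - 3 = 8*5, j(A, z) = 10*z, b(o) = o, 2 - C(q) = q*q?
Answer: -5456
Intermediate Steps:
C(q) = 2 - q**2 (C(q) = 2 - q*q = 2 - q**2)
p = 387 (p = 27 + 9*(8*5) = 27 + 9*40 = 27 + 360 = 387)
R = -5348 (R = (2 - 1*(-4)**2)*(-5 + 387) = (2 - 1*16)*382 = (2 - 16)*382 = -14*382 = -5348)
(R + b(-28)) + j(-52, -8) = (-5348 - 28) + 10*(-8) = -5376 - 80 = -5456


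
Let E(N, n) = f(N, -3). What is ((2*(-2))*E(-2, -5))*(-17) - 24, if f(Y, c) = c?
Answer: -228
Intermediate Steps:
E(N, n) = -3
((2*(-2))*E(-2, -5))*(-17) - 24 = ((2*(-2))*(-3))*(-17) - 24 = -4*(-3)*(-17) - 24 = 12*(-17) - 24 = -204 - 24 = -228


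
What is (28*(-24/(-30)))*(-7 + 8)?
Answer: 112/5 ≈ 22.400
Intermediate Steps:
(28*(-24/(-30)))*(-7 + 8) = (28*(-24*(-1/30)))*1 = (28*(⅘))*1 = (112/5)*1 = 112/5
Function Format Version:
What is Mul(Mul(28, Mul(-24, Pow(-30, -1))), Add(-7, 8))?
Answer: Rational(112, 5) ≈ 22.400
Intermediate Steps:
Mul(Mul(28, Mul(-24, Pow(-30, -1))), Add(-7, 8)) = Mul(Mul(28, Mul(-24, Rational(-1, 30))), 1) = Mul(Mul(28, Rational(4, 5)), 1) = Mul(Rational(112, 5), 1) = Rational(112, 5)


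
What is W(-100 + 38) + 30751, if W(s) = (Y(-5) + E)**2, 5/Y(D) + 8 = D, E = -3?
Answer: 5198855/169 ≈ 30762.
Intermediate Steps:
Y(D) = 5/(-8 + D)
W(s) = 1936/169 (W(s) = (5/(-8 - 5) - 3)**2 = (5/(-13) - 3)**2 = (5*(-1/13) - 3)**2 = (-5/13 - 3)**2 = (-44/13)**2 = 1936/169)
W(-100 + 38) + 30751 = 1936/169 + 30751 = 5198855/169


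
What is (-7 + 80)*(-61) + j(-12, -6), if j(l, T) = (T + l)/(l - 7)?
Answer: -84589/19 ≈ -4452.1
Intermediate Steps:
j(l, T) = (T + l)/(-7 + l)
(-7 + 80)*(-61) + j(-12, -6) = (-7 + 80)*(-61) + (-6 - 12)/(-7 - 12) = 73*(-61) - 18/(-19) = -4453 - 1/19*(-18) = -4453 + 18/19 = -84589/19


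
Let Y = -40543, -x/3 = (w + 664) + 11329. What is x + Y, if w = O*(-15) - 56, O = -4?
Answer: -76534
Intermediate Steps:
w = 4 (w = -4*(-15) - 56 = 60 - 56 = 4)
x = -35991 (x = -3*((4 + 664) + 11329) = -3*(668 + 11329) = -3*11997 = -35991)
x + Y = -35991 - 40543 = -76534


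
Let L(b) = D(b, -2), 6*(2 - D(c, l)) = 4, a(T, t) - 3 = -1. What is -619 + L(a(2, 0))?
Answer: -1853/3 ≈ -617.67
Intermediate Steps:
a(T, t) = 2 (a(T, t) = 3 - 1 = 2)
D(c, l) = 4/3 (D(c, l) = 2 - ⅙*4 = 2 - ⅔ = 4/3)
L(b) = 4/3
-619 + L(a(2, 0)) = -619 + 4/3 = -1853/3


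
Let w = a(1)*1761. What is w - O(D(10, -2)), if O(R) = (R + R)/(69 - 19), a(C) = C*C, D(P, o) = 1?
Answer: 44024/25 ≈ 1761.0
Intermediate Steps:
a(C) = C**2
O(R) = R/25 (O(R) = (2*R)/50 = (2*R)*(1/50) = R/25)
w = 1761 (w = 1**2*1761 = 1*1761 = 1761)
w - O(D(10, -2)) = 1761 - 1/25 = 44024/25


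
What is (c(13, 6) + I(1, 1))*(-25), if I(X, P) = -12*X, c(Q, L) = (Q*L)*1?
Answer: -1650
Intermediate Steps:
c(Q, L) = L*Q (c(Q, L) = (L*Q)*1 = L*Q)
(c(13, 6) + I(1, 1))*(-25) = (6*13 - 12*1)*(-25) = (78 - 12)*(-25) = 66*(-25) = -1650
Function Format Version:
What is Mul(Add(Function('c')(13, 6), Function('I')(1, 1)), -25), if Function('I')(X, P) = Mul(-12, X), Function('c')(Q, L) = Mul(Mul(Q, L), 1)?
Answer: -1650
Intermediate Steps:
Function('c')(Q, L) = Mul(L, Q) (Function('c')(Q, L) = Mul(Mul(L, Q), 1) = Mul(L, Q))
Mul(Add(Function('c')(13, 6), Function('I')(1, 1)), -25) = Mul(Add(Mul(6, 13), Mul(-12, 1)), -25) = Mul(Add(78, -12), -25) = Mul(66, -25) = -1650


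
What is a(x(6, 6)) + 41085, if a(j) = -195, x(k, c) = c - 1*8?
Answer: 40890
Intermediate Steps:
x(k, c) = -8 + c (x(k, c) = c - 8 = -8 + c)
a(x(6, 6)) + 41085 = -195 + 41085 = 40890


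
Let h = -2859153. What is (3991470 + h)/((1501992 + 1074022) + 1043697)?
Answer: 1132317/3619711 ≈ 0.31282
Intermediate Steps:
(3991470 + h)/((1501992 + 1074022) + 1043697) = (3991470 - 2859153)/((1501992 + 1074022) + 1043697) = 1132317/(2576014 + 1043697) = 1132317/3619711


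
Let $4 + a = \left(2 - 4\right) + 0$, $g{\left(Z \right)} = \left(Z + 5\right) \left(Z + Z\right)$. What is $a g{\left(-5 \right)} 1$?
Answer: $0$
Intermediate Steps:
$g{\left(Z \right)} = 2 Z \left(5 + Z\right)$ ($g{\left(Z \right)} = \left(5 + Z\right) 2 Z = 2 Z \left(5 + Z\right)$)
$a = -6$ ($a = -4 + \left(\left(2 - 4\right) + 0\right) = -4 + \left(-2 + 0\right) = -4 - 2 = -6$)
$a g{\left(-5 \right)} 1 = - 6 \cdot 2 \left(-5\right) \left(5 - 5\right) 1 = - 6 \cdot 2 \left(-5\right) 0 \cdot 1 = \left(-6\right) 0 \cdot 1 = 0 \cdot 1 = 0$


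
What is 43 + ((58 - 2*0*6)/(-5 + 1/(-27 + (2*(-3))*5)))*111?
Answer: -177334/143 ≈ -1240.1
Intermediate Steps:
43 + ((58 - 2*0*6)/(-5 + 1/(-27 + (2*(-3))*5)))*111 = 43 + ((58 + 0*6)/(-5 + 1/(-27 - 6*5)))*111 = 43 + ((58 + 0)/(-5 + 1/(-27 - 30)))*111 = 43 + (58/(-5 + 1/(-57)))*111 = 43 + (58/(-5 - 1/57))*111 = 43 + (58/(-286/57))*111 = 43 + (58*(-57/286))*111 = 43 - 1653/143*111 = 43 - 183483/143 = -177334/143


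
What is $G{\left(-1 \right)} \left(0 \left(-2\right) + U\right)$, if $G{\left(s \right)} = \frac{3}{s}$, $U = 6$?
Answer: $-18$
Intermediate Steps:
$G{\left(-1 \right)} \left(0 \left(-2\right) + U\right) = \frac{3}{-1} \left(0 \left(-2\right) + 6\right) = 3 \left(-1\right) \left(0 + 6\right) = \left(-3\right) 6 = -18$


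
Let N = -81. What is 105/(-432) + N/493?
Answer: -28919/70992 ≈ -0.40736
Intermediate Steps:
105/(-432) + N/493 = 105/(-432) - 81/493 = 105*(-1/432) - 81*1/493 = -35/144 - 81/493 = -28919/70992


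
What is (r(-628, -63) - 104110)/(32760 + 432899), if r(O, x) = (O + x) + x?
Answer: -104864/465659 ≈ -0.22519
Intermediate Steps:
r(O, x) = O + 2*x
(r(-628, -63) - 104110)/(32760 + 432899) = ((-628 + 2*(-63)) - 104110)/(32760 + 432899) = ((-628 - 126) - 104110)/465659 = (-754 - 104110)*(1/465659) = -104864*1/465659 = -104864/465659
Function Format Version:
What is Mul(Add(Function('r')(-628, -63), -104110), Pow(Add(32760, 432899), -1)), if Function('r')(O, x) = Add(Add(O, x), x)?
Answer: Rational(-104864, 465659) ≈ -0.22519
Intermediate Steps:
Function('r')(O, x) = Add(O, Mul(2, x))
Mul(Add(Function('r')(-628, -63), -104110), Pow(Add(32760, 432899), -1)) = Mul(Add(Add(-628, Mul(2, -63)), -104110), Pow(Add(32760, 432899), -1)) = Mul(Add(Add(-628, -126), -104110), Pow(465659, -1)) = Mul(Add(-754, -104110), Rational(1, 465659)) = Mul(-104864, Rational(1, 465659)) = Rational(-104864, 465659)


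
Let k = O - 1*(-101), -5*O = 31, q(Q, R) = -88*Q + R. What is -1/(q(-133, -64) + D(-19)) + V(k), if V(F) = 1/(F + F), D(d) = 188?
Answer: 3637/700809 ≈ 0.0051897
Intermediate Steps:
q(Q, R) = R - 88*Q
O = -31/5 (O = -⅕*31 = -31/5 ≈ -6.2000)
k = 474/5 (k = -31/5 - 1*(-101) = -31/5 + 101 = 474/5 ≈ 94.800)
V(F) = 1/(2*F)
-1/(q(-133, -64) + D(-19)) + V(k) = -1/((-64 - 88*(-133)) + 188) + 1/(2*(474/5)) = -1/((-64 + 11704) + 188) + (½)*(5/474) = -1/(11640 + 188) + 5/948 = -1/11828 + 5/948 = 3637/700809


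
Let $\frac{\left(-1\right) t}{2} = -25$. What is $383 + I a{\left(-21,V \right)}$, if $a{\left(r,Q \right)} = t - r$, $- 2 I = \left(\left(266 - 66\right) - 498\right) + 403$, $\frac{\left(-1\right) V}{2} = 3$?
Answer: $- \frac{6689}{2} \approx -3344.5$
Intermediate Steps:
$V = -6$ ($V = \left(-2\right) 3 = -6$)
$t = 50$ ($t = \left(-2\right) \left(-25\right) = 50$)
$I = - \frac{105}{2}$ ($I = - \frac{\left(\left(266 - 66\right) - 498\right) + 403}{2} = - \frac{\left(200 - 498\right) + 403}{2} = - \frac{-298 + 403}{2} = \left(- \frac{1}{2}\right) 105 = - \frac{105}{2} \approx -52.5$)
$a{\left(r,Q \right)} = 50 - r$
$383 + I a{\left(-21,V \right)} = 383 - \frac{105 \left(50 - -21\right)}{2} = 383 - \frac{105 \left(50 + 21\right)}{2} = 383 - \frac{7455}{2} = - \frac{6689}{2}$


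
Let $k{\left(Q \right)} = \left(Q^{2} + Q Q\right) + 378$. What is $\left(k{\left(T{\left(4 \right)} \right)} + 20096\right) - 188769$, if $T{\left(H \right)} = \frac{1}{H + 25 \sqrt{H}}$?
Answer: $- \frac{245374109}{1458} \approx -1.683 \cdot 10^{5}$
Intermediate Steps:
$k{\left(Q \right)} = 378 + 2 Q^{2}$ ($k{\left(Q \right)} = \left(Q^{2} + Q^{2}\right) + 378 = 2 Q^{2} + 378 = 378 + 2 Q^{2}$)
$\left(k{\left(T{\left(4 \right)} \right)} + 20096\right) - 188769 = \left(\left(378 + 2 \left(\frac{1}{4 + 25 \sqrt{4}}\right)^{2}\right) + 20096\right) - 188769 = \left(\left(378 + 2 \left(\frac{1}{4 + 25 \cdot 2}\right)^{2}\right) + 20096\right) - 188769 = \left(\left(378 + 2 \left(\frac{1}{4 + 50}\right)^{2}\right) + 20096\right) - 188769 = \left(\left(378 + 2 \left(\frac{1}{54}\right)^{2}\right) + 20096\right) - 188769 = \left(\left(378 + \frac{2}{2916}\right) + 20096\right) - 188769 = \left(\left(378 + 2 \cdot \frac{1}{2916}\right) + 20096\right) - 188769 = \left(\left(378 + \frac{1}{1458}\right) + 20096\right) - 188769 = \left(\frac{551125}{1458} + 20096\right) - 188769 = \frac{29851093}{1458} - 188769 = - \frac{245374109}{1458}$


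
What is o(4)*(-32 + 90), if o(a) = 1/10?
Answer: 29/5 ≈ 5.8000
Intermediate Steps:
o(a) = ⅒
o(4)*(-32 + 90) = (-32 + 90)/10 = (⅒)*58 = 29/5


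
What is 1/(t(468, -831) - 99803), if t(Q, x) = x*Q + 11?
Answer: -1/488700 ≈ -2.0462e-6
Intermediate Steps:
t(Q, x) = 11 + Q*x (t(Q, x) = Q*x + 11 = 11 + Q*x)
1/(t(468, -831) - 99803) = 1/((11 + 468*(-831)) - 99803) = 1/((11 - 388908) - 99803) = 1/(-388897 - 99803) = 1/(-488700) = -1/488700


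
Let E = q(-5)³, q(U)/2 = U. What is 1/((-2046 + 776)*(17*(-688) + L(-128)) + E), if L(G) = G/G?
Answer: 1/14851650 ≈ 6.7333e-8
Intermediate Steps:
q(U) = 2*U
E = -1000 (E = (2*(-5))³ = (-10)³ = -1000)
L(G) = 1
1/((-2046 + 776)*(17*(-688) + L(-128)) + E) = 1/((-2046 + 776)*(17*(-688) + 1) - 1000) = 1/(-1270*(-11696 + 1) - 1000) = 1/(-1270*(-11695) - 1000) = 1/(14852650 - 1000) = 1/14851650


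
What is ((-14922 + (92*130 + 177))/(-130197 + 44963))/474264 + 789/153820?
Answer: 7973626253491/1554482530576080 ≈ 0.0051294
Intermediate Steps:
((-14922 + (92*130 + 177))/(-130197 + 44963))/474264 + 789/153820 = ((-14922 + (11960 + 177))/(-85234))*(1/474264) + 789*(1/153820) = ((-14922 + 12137)*(-1/85234))*(1/474264) + 789/153820 = -2785*(-1/85234)*(1/474264) + 789/153820 = (2785/85234)*(1/474264) + 789/153820 = 2785/40423417776 + 789/153820 = 7973626253491/1554482530576080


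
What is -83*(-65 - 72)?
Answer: 11371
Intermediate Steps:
-83*(-65 - 72) = -83*(-137) = 11371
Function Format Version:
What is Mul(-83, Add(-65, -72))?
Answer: 11371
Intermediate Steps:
Mul(-83, Add(-65, -72)) = Mul(-83, -137) = 11371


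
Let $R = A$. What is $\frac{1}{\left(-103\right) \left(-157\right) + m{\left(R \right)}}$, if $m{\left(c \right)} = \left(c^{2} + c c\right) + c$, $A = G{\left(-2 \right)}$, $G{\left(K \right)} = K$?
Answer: $\frac{1}{16177} \approx 6.1816 \cdot 10^{-5}$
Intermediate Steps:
$A = -2$
$R = -2$
$m{\left(c \right)} = c + 2 c^{2}$ ($m{\left(c \right)} = \left(c^{2} + c^{2}\right) + c = 2 c^{2} + c = c + 2 c^{2}$)
$\frac{1}{\left(-103\right) \left(-157\right) + m{\left(R \right)}} = \frac{1}{\left(-103\right) \left(-157\right) - 2 \left(1 + 2 \left(-2\right)\right)} = \frac{1}{16171 - 2 \left(1 - 4\right)} = \frac{1}{16171 - -6} = \frac{1}{16171 + 6} = \frac{1}{16177}$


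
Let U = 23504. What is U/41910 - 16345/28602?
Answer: -303751/28540710 ≈ -0.010643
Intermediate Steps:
U/41910 - 16345/28602 = 23504/41910 - 16345/28602 = 23504*(1/41910) - 16345*1/28602 = 11752/20955 - 2335/4086 = -303751/28540710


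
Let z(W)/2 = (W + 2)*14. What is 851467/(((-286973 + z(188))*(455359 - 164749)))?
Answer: -851467/81851178330 ≈ -1.0403e-5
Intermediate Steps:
z(W) = 56 + 28*W (z(W) = 2*((W + 2)*14) = 2*((2 + W)*14) = 2*(28 + 14*W) = 56 + 28*W)
851467/(((-286973 + z(188))*(455359 - 164749))) = 851467/(((-286973 + (56 + 28*188))*(455359 - 164749))) = 851467/(((-286973 + (56 + 5264))*290610)) = 851467/(((-286973 + 5320)*290610)) = 851467/((-281653*290610)) = 851467/(-81851178330) = 851467*(-1/81851178330) = -851467/81851178330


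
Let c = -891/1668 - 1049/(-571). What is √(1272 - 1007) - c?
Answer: -413657/317476 + √265 ≈ 14.976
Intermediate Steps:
c = 413657/317476 (c = -891*1/1668 - 1049*(-1/571) = -297/556 + 1049/571 = 413657/317476 ≈ 1.3030)
√(1272 - 1007) - c = √(1272 - 1007) - 1*413657/317476 = √265 - 413657/317476 = -413657/317476 + √265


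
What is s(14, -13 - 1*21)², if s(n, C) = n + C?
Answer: 400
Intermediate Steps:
s(n, C) = C + n
s(14, -13 - 1*21)² = ((-13 - 1*21) + 14)² = ((-13 - 21) + 14)² = (-34 + 14)² = (-20)² = 400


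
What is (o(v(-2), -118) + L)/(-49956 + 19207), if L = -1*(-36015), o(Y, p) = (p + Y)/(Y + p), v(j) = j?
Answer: -36016/30749 ≈ -1.1713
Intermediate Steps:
o(Y, p) = 1 (o(Y, p) = (Y + p)/(Y + p) = 1)
L = 36015
(o(v(-2), -118) + L)/(-49956 + 19207) = (1 + 36015)/(-49956 + 19207) = 36016/(-30749) = 36016*(-1/30749) = -36016/30749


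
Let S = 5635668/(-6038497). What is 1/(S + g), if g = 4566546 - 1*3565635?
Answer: 6038497/6043992435099 ≈ 9.9909e-7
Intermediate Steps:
S = -5635668/6038497 (S = 5635668*(-1/6038497) = -5635668/6038497 ≈ -0.93329)
g = 1000911 (g = 4566546 - 3565635 = 1000911)
1/(S + g) = 1/(-5635668/6038497 + 1000911) = 1/(6043992435099/6038497) = 6038497/6043992435099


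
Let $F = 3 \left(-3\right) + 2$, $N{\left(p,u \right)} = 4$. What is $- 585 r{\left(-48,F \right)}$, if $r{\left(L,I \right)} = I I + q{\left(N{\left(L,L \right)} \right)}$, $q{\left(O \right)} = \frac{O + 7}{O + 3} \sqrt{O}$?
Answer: $- \frac{213525}{7} \approx -30504.0$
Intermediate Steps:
$F = -7$ ($F = -9 + 2 = -7$)
$q{\left(O \right)} = \frac{\sqrt{O} \left(7 + O\right)}{3 + O}$ ($q{\left(O \right)} = \frac{7 + O}{3 + O} \sqrt{O} = \frac{\sqrt{O} \left(7 + O\right)}{3 + O}$)
$r{\left(L,I \right)} = \frac{22}{7} + I^{2}$ ($r{\left(L,I \right)} = I I + \frac{\sqrt{4} \left(7 + 4\right)}{3 + 4} = I^{2} + 2 \cdot \frac{1}{7} \cdot 11 = I^{2} + \frac{22}{7} = \frac{22}{7} + I^{2}$)
$- 585 r{\left(-48,F \right)} = - 585 \left(\frac{22}{7} + \left(-7\right)^{2}\right) = - 585 \left(\frac{22}{7} + 49\right) = \left(-585\right) \frac{365}{7} = - \frac{213525}{7}$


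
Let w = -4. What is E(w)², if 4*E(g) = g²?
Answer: 16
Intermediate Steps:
E(g) = g²/4
E(w)² = ((¼)*(-4)²)² = ((¼)*16)² = 4² = 16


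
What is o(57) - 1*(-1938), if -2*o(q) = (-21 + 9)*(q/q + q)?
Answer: 2286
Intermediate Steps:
o(q) = 6 + 6*q (o(q) = -(-21 + 9)*(q/q + q)/2 = -(-6)*(1 + q) = -(-12 - 12*q)/2 = 6 + 6*q)
o(57) - 1*(-1938) = (6 + 6*57) - 1*(-1938) = (6 + 342) + 1938 = 348 + 1938 = 2286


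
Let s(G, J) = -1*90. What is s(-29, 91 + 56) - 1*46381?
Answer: -46471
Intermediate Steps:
s(G, J) = -90
s(-29, 91 + 56) - 1*46381 = -90 - 1*46381 = -90 - 46381 = -46471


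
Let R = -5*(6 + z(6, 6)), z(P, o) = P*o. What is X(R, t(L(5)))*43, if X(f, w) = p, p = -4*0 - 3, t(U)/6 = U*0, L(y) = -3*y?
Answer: -129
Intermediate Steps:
R = -210 (R = -5*(6 + 6*6) = -5*(6 + 36) = -5*42 = -210)
t(U) = 0 (t(U) = 6*(U*0) = 6*0 = 0)
p = -3 (p = 0 - 3 = -3)
X(f, w) = -3
X(R, t(L(5)))*43 = -3*43 = -129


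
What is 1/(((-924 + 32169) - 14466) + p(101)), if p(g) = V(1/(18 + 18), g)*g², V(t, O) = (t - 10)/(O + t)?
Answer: 3637/57363064 ≈ 6.3403e-5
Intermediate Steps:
V(t, O) = (-10 + t)/(O + t)
p(g) = -359*g²/(36*(1/36 + g)) (p(g) = ((-10 + 1/(18 + 18))/(g + 1/(18 + 18)))*g² = ((-10 + 1/36)/(g + 1/36))*g² = (-359/36/(1/36 + g))*g² = (-359/(36*(1/36 + g)))*g² = -359*g²/(36*(1/36 + g)))
1/(((-924 + 32169) - 14466) + p(101)) = 1/(((-924 + 32169) - 14466) - 359*101²/(1 + 36*101)) = 1/((31245 - 14466) - 359*10201/(1 + 3636)) = 1/(16779 - 359*10201/3637) = 1/(16779 - 359*10201*1/3637) = 1/(16779 - 3662159/3637) = 1/(57363064/3637) = 3637/57363064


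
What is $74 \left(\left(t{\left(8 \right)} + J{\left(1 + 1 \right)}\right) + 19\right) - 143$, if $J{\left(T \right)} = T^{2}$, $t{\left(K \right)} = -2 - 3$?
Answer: $1189$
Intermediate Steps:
$t{\left(K \right)} = -5$ ($t{\left(K \right)} = -2 - 3 = -5$)
$74 \left(\left(t{\left(8 \right)} + J{\left(1 + 1 \right)}\right) + 19\right) - 143 = 74 \left(\left(-5 + \left(1 + 1\right)^{2}\right) + 19\right) - 143 = 74 \left(\left(-5 + 2^{2}\right) + 19\right) - 143 = 74 \left(\left(-5 + 4\right) + 19\right) - 143 = 74 \left(-1 + 19\right) - 143 = 74 \cdot 18 - 143 = 1332 - 143 = 1189$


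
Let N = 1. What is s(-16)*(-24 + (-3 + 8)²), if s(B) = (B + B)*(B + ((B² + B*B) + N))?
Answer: -15904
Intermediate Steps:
s(B) = 2*B*(1 + B + 2*B²) (s(B) = (B + B)*(B + ((B² + B*B) + 1)) = (2*B)*(B + ((B² + B²) + 1)) = (2*B)*(B + (2*B² + 1)) = (2*B)*(B + (1 + 2*B²)) = (2*B)*(1 + B + 2*B²) = 2*B*(1 + B + 2*B²))
s(-16)*(-24 + (-3 + 8)²) = (2*(-16)*(1 - 16 + 2*(-16)²))*(-24 + (-3 + 8)²) = (2*(-16)*(1 - 16 + 2*256))*(-24 + 5²) = (2*(-16)*(1 - 16 + 512))*(-24 + 25) = (2*(-16)*497)*1 = -15904*1 = -15904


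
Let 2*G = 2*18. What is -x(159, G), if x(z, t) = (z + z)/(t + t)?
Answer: -53/6 ≈ -8.8333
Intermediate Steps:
G = 18 (G = (2*18)/2 = (1/2)*36 = 18)
x(z, t) = z/t (x(z, t) = (2*z)/((2*t)) = (2*z)*(1/(2*t)) = z/t)
-x(159, G) = -159/18 = -1*53/6 = -53/6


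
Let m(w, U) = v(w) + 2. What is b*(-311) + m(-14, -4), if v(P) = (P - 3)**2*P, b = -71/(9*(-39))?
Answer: -1441525/351 ≈ -4106.9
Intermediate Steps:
b = 71/351 (b = -71/(-351) = -71*(-1/351) = 71/351 ≈ 0.20228)
v(P) = P*(-3 + P)**2 (v(P) = (-3 + P)**2*P = P*(-3 + P)**2)
m(w, U) = 2 + w*(-3 + w)**2 (m(w, U) = w*(-3 + w)**2 + 2 = 2 + w*(-3 + w)**2)
b*(-311) + m(-14, -4) = (71/351)*(-311) + (2 - 14*(-3 - 14)**2) = -22081/351 + (2 - 14*(-17)**2) = -22081/351 + (2 - 14*289) = -22081/351 + (2 - 4046) = -22081/351 - 4044 = -1441525/351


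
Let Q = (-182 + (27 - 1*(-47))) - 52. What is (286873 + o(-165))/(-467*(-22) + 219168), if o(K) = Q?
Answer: 286713/229442 ≈ 1.2496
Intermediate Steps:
Q = -160 (Q = (-182 + (27 + 47)) - 52 = (-182 + 74) - 52 = -108 - 52 = -160)
o(K) = -160
(286873 + o(-165))/(-467*(-22) + 219168) = (286873 - 160)/(-467*(-22) + 219168) = 286713/(10274 + 219168) = 286713/229442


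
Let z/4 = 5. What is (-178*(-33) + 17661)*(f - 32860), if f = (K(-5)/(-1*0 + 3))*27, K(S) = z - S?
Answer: -768064725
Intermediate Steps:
z = 20 (z = 4*5 = 20)
K(S) = 20 - S
f = 225 (f = ((20 - 1*(-5))/(-1*0 + 3))*27 = ((20 + 5)/(0 + 3))*27 = (25/3)*27 = 225)
(-178*(-33) + 17661)*(f - 32860) = (-178*(-33) + 17661)*(225 - 32860) = (5874 + 17661)*(-32635) = 23535*(-32635) = -768064725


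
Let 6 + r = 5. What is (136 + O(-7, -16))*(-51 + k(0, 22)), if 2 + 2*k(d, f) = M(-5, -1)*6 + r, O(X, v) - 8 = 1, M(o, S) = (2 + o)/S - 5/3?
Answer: -14065/2 ≈ -7032.5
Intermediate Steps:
M(o, S) = -5/3 + (2 + o)/S (M(o, S) = (2 + o)/S - 5*1/3 = (2 + o)/S - 5/3 = -5/3 + (2 + o)/S)
r = -1 (r = -6 + 5 = -1)
O(X, v) = 9 (O(X, v) = 8 + 1 = 9)
k(d, f) = 5/2 (k(d, f) = -1 + (((2 - 5 - 5/3*(-1))/(-1))*6 - 1)/2 = -1 + (-(2 - 5 + 5/3)*6 - 1)/2 = -1 + (-1*(-4/3)*6 - 1)/2 = -1 + ((4/3)*6 - 1)/2 = -1 + (8 - 1)/2 = -1 + (1/2)*7 = -1 + 7/2 = 5/2)
(136 + O(-7, -16))*(-51 + k(0, 22)) = (136 + 9)*(-51 + 5/2) = 145*(-97/2) = -14065/2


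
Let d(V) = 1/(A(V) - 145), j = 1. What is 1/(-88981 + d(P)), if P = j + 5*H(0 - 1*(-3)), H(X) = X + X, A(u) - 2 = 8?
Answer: -135/12012436 ≈ -1.1238e-5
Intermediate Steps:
A(u) = 10 (A(u) = 2 + 8 = 10)
H(X) = 2*X
P = 31 (P = 1 + 5*(2*(0 - 1*(-3))) = 1 + 5*(2*(0 + 3)) = 1 + 5*(2*3) = 1 + 5*6 = 1 + 30 = 31)
d(V) = -1/135 (d(V) = 1/(10 - 145) = 1/(-135) = -1/135)
1/(-88981 + d(P)) = 1/(-88981 - 1/135) = 1/(-12012436/135) = -135/12012436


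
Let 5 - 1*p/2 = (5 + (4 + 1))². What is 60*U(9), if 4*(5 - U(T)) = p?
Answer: 3150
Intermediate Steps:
p = -190 (p = 10 - 2*(5 + (4 + 1))² = 10 - 2*(5 + 5)² = 10 - 2*10² = 10 - 2*100 = 10 - 200 = -190)
U(T) = 105/2 (U(T) = 5 - ¼*(-190) = 5 + 95/2 = 105/2)
60*U(9) = 60*(105/2) = 3150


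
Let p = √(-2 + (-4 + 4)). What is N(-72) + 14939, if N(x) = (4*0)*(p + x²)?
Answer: 14939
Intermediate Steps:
p = I*√2 (p = √(-2 + 0) = √(-2) = I*√2 ≈ 1.4142*I)
N(x) = 0 (N(x) = (4*0)*(I*√2 + x²) = 0*(x² + I*√2) = 0)
N(-72) + 14939 = 0 + 14939 = 14939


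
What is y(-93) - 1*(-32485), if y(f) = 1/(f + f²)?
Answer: 277941661/8556 ≈ 32485.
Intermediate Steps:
y(-93) - 1*(-32485) = 1/((-93)*(1 - 93)) - 1*(-32485) = -1/93/(-92) + 32485 = -1/93*(-1/92) + 32485 = 1/8556 + 32485 = 277941661/8556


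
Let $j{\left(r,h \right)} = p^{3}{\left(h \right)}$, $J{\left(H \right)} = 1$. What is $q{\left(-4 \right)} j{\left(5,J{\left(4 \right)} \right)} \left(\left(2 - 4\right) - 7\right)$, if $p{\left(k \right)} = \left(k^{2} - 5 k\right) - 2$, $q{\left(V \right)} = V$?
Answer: $-7776$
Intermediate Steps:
$p{\left(k \right)} = -2 + k^{2} - 5 k$
$j{\left(r,h \right)} = \left(-2 + h^{2} - 5 h\right)^{3}$
$q{\left(-4 \right)} j{\left(5,J{\left(4 \right)} \right)} \left(\left(2 - 4\right) - 7\right) = - 4 \left(- \left(2 - 1^{2} + 5 \cdot 1\right)^{3}\right) \left(\left(2 - 4\right) - 7\right) = - 4 \left(- \left(2 - 1 + 5\right)^{3}\right) \left(-2 - 7\right) = - 4 \left(- \left(2 - 1 + 5\right)^{3}\right) \left(-9\right) = - 4 \left(- 6^{3}\right) \left(-9\right) = - 4 \left(\left(-1\right) 216\right) \left(-9\right) = \left(-4\right) \left(-216\right) \left(-9\right) = 864 \left(-9\right) = -7776$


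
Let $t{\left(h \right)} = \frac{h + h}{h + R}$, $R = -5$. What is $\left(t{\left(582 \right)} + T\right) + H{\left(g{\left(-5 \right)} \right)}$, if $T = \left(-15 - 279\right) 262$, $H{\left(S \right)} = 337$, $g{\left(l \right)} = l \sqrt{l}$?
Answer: $- \frac{44249543}{577} \approx -76689.0$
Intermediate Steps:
$g{\left(l \right)} = l^{\frac{3}{2}}$
$T = -77028$ ($T = \left(-294\right) 262 = -77028$)
$t{\left(h \right)} = \frac{2 h}{-5 + h}$ ($t{\left(h \right)} = \frac{h + h}{h - 5} = \frac{2 h}{-5 + h}$)
$\left(t{\left(582 \right)} + T\right) + H{\left(g{\left(-5 \right)} \right)} = \left(2 \cdot 582 \frac{1}{-5 + 582} - 77028\right) + 337 = \left(2 \cdot 582 \cdot \frac{1}{577} - 77028\right) + 337 = \left(\frac{1164}{577} - 77028\right) + 337 = - \frac{44443992}{577} + 337 = - \frac{44249543}{577}$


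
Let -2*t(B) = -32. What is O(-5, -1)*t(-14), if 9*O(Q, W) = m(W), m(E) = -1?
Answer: -16/9 ≈ -1.7778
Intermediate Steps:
t(B) = 16 (t(B) = -½*(-32) = 16)
O(Q, W) = -⅑ (O(Q, W) = (⅑)*(-1) = -⅑)
O(-5, -1)*t(-14) = -⅑*16 = -16/9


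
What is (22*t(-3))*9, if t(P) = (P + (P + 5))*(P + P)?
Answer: 1188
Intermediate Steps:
t(P) = 2*P*(5 + 2*P) (t(P) = (P + (5 + P))*(2*P) = (5 + 2*P)*(2*P) = 2*P*(5 + 2*P))
(22*t(-3))*9 = (22*(2*(-3)*(5 + 2*(-3))))*9 = (22*(2*(-3)*(5 - 6)))*9 = (22*(2*(-3)*(-1)))*9 = (22*6)*9 = 132*9 = 1188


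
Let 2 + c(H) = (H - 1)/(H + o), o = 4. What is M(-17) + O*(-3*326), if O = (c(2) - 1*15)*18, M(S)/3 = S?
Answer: 296283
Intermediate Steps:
c(H) = -2 + (-1 + H)/(4 + H) (c(H) = -2 + (H - 1)/(H + 4) = -2 + (-1 + H)/(4 + H))
M(S) = 3*S
O = -303 (O = ((-9 - 1*2)/(4 + 2) - 1*15)*18 = ((-9 - 2)/6 - 15)*18 = ((⅙)*(-11) - 15)*18 = (-11/6 - 15)*18 = -101/6*18 = -303)
M(-17) + O*(-3*326) = 3*(-17) - (-909)*326 = -51 - 303*(-978) = -51 + 296334 = 296283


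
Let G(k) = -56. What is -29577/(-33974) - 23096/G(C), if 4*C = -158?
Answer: 98289977/237818 ≈ 413.30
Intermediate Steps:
C = -79/2 (C = (1/4)*(-158) = -79/2 ≈ -39.500)
-29577/(-33974) - 23096/G(C) = -29577/(-33974) - 23096/(-56) = -29577*(-1/33974) - 23096*(-1/56) = 29577/33974 + 2887/7 = 98289977/237818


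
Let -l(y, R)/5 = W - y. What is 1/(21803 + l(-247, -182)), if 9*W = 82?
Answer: 9/184702 ≈ 4.8727e-5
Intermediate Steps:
W = 82/9 (W = (⅑)*82 = 82/9 ≈ 9.1111)
l(y, R) = -410/9 + 5*y (l(y, R) = -5*(82/9 - y) = -410/9 + 5*y)
1/(21803 + l(-247, -182)) = 1/(21803 + (-410/9 + 5*(-247))) = 1/(21803 + (-410/9 - 1235)) = 1/(21803 - 11525/9) = 1/(184702/9) = 9/184702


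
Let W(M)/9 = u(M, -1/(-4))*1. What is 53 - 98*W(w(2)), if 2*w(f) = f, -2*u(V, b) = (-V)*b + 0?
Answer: -229/4 ≈ -57.250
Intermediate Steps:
u(V, b) = V*b/2 (u(V, b) = -((-V)*b + 0)/2 = -(-V*b + 0)/2 = -(-1)*V*b/2 = V*b/2)
w(f) = f/2
W(M) = 9*M/8 (W(M) = 9*((M*(-1/(-4))/2)*1) = 9*((M*(-1*(-1/4))/2)*1) = 9*(((1/2)*M*(1/4))*1) = 9*((M/8)*1) = 9*(M/8) = 9*M/8)
53 - 98*W(w(2)) = 53 - 441*(1/2)*2/4 = 53 - 441/4 = -229/4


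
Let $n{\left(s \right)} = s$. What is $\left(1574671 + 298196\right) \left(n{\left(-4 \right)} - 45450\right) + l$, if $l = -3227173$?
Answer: $-85132523791$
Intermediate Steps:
$\left(1574671 + 298196\right) \left(n{\left(-4 \right)} - 45450\right) + l = \left(1574671 + 298196\right) \left(-4 - 45450\right) - 3227173 = 1872867 \left(-45454\right) - 3227173 = -85129296618 - 3227173 = -85132523791$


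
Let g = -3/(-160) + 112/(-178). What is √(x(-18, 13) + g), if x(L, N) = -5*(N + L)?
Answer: √309103230/3560 ≈ 4.9386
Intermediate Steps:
x(L, N) = -5*L - 5*N (x(L, N) = -5*(L + N) = -5*L - 5*N)
g = -8693/14240 (g = -3*(-1/160) + 112*(-1/178) = 3/160 - 56/89 = -8693/14240 ≈ -0.61046)
√(x(-18, 13) + g) = √((-5*(-18) - 5*13) - 8693/14240) = √((90 - 65) - 8693/14240) = √(25 - 8693/14240) = √(347307/14240) = √309103230/3560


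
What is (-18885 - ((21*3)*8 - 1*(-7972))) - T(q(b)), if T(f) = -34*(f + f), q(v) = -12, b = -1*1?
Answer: -28177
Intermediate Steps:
b = -1
T(f) = -68*f
(-18885 - ((21*3)*8 - 1*(-7972))) - T(q(b)) = (-18885 - ((21*3)*8 - 1*(-7972))) - (-68)*(-12) = (-18885 - (63*8 + 7972)) - 1*816 = (-18885 - (504 + 7972)) - 816 = (-18885 - 1*8476) - 816 = (-18885 - 8476) - 816 = -27361 - 816 = -28177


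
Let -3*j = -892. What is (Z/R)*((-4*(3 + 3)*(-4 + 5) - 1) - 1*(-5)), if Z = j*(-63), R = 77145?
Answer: 24976/5143 ≈ 4.8563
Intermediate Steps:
j = 892/3 (j = -⅓*(-892) = 892/3 ≈ 297.33)
Z = -18732 (Z = (892/3)*(-63) = -18732)
(Z/R)*((-4*(3 + 3)*(-4 + 5) - 1) - 1*(-5)) = (-18732/77145)*((-4*(3 + 3)*(-4 + 5) - 1) - 1*(-5)) = (-18732*1/77145)*((-24 - 1) + 5) = -6244*((-4*6 - 1) + 5)/25715 = -6244*((-24 - 1) + 5)/25715 = -6244*(-25 + 5)/25715 = -6244/25715*(-20) = 24976/5143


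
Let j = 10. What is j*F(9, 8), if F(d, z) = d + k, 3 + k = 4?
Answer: 100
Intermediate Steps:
k = 1 (k = -3 + 4 = 1)
F(d, z) = 1 + d (F(d, z) = d + 1 = 1 + d)
j*F(9, 8) = 10*(1 + 9) = 10*10 = 100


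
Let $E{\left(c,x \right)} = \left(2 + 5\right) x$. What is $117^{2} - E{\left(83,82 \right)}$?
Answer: $13115$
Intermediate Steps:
$E{\left(c,x \right)} = 7 x$
$117^{2} - E{\left(83,82 \right)} = 117^{2} - 7 \cdot 82 = 13689 - 574 = 13115$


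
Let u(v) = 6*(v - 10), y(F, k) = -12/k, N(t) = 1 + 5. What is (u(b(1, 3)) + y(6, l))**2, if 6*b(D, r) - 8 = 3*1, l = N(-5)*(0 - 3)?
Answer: 21025/9 ≈ 2336.1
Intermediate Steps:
N(t) = 6
l = -18 (l = 6*(0 - 3) = 6*(-3) = -18)
b(D, r) = 11/6 (b(D, r) = 4/3 + (3*1)/6 = 4/3 + (1/6)*3 = 4/3 + 1/2 = 11/6)
u(v) = -60 + 6*v (u(v) = 6*(-10 + v) = -60 + 6*v)
(u(b(1, 3)) + y(6, l))**2 = ((-60 + 6*(11/6)) - 12/(-18))**2 = ((-60 + 11) - 12*(-1/18))**2 = (-49 + 2/3)**2 = (-145/3)**2 = 21025/9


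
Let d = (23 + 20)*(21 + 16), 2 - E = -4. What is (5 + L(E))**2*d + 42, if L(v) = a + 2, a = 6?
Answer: 268921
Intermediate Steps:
E = 6 (E = 2 - 1*(-4) = 2 + 4 = 6)
L(v) = 8 (L(v) = 6 + 2 = 8)
d = 1591 (d = 43*37 = 1591)
(5 + L(E))**2*d + 42 = (5 + 8)**2*1591 + 42 = 13**2*1591 + 42 = 169*1591 + 42 = 268879 + 42 = 268921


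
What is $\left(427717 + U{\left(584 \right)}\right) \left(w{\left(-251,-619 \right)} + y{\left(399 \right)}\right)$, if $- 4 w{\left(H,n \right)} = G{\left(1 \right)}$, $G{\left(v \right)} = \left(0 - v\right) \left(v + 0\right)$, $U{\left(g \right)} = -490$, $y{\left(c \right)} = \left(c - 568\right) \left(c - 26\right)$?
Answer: $- \frac{107724006369}{4} \approx -2.6931 \cdot 10^{10}$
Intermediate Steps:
$y{\left(c \right)} = \left(-568 + c\right) \left(-26 + c\right)$
$G{\left(v \right)} = - v^{2}$ ($G{\left(v \right)} = - v v = - v^{2}$)
$w{\left(H,n \right)} = \frac{1}{4}$ ($w{\left(H,n \right)} = - \frac{\left(-1\right) 1^{2}}{4} = - \frac{\left(-1\right) 1}{4} = \left(- \frac{1}{4}\right) \left(-1\right) = \frac{1}{4}$)
$\left(427717 + U{\left(584 \right)}\right) \left(w{\left(-251,-619 \right)} + y{\left(399 \right)}\right) = \left(427717 - 490\right) \left(\frac{1}{4} + \left(14768 + 399^{2} - 237006\right)\right) = 427227 \left(\frac{1}{4} + \left(14768 + 159201 - 237006\right)\right) = 427227 \left(\frac{1}{4} - 63037\right) = 427227 \left(- \frac{252147}{4}\right) = - \frac{107724006369}{4}$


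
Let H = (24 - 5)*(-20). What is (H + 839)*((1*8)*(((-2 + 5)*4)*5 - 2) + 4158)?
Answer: 2121498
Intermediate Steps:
H = -380 (H = 19*(-20) = -380)
(H + 839)*((1*8)*(((-2 + 5)*4)*5 - 2) + 4158) = (-380 + 839)*((1*8)*(((-2 + 5)*4)*5 - 2) + 4158) = 459*(8*((3*4)*5 - 2) + 4158) = 459*(8*(12*5 - 2) + 4158) = 459*(8*(60 - 2) + 4158) = 459*(8*58 + 4158) = 459*(464 + 4158) = 459*4622 = 2121498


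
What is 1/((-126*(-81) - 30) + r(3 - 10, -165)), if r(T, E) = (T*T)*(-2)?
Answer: 1/10078 ≈ 9.9226e-5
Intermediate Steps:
r(T, E) = -2*T² (r(T, E) = T²*(-2) = -2*T²)
1/((-126*(-81) - 30) + r(3 - 10, -165)) = 1/((-126*(-81) - 30) - 2*(3 - 10)²) = 1/((10206 - 30) - 2*(-7)²) = 1/(10176 - 2*49) = 1/(10176 - 98) = 1/10078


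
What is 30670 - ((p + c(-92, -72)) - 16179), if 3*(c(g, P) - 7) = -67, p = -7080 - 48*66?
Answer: 171337/3 ≈ 57112.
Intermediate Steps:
p = -10248 (p = -7080 - 1*3168 = -7080 - 3168 = -10248)
c(g, P) = -46/3 (c(g, P) = 7 + (1/3)*(-67) = 7 - 67/3 = -46/3)
30670 - ((p + c(-92, -72)) - 16179) = 30670 - ((-10248 - 46/3) - 16179) = 30670 - (-30790/3 - 16179) = 30670 - 1*(-79327/3) = 30670 + 79327/3 = 171337/3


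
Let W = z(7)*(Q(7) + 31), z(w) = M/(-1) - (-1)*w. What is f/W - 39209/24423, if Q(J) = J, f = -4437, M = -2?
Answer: -13530481/928074 ≈ -14.579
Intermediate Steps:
z(w) = 2 + w (z(w) = -2/(-1) - (-1)*w = -2*(-1) + w = 2 + w)
W = 342 (W = (2 + 7)*(7 + 31) = 9*38 = 342)
f/W - 39209/24423 = -4437/342 - 39209/24423 = -4437*1/342 - 39209*1/24423 = -493/38 - 39209/24423 = -13530481/928074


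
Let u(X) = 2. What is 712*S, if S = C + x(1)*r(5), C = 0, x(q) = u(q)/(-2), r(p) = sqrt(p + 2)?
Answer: -712*sqrt(7) ≈ -1883.8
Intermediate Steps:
r(p) = sqrt(2 + p)
x(q) = -1 (x(q) = 2/(-2) = 2*(-1/2) = -1)
S = -sqrt(7) (S = 0 - sqrt(2 + 5) = 0 - sqrt(7) = -sqrt(7) ≈ -2.6458)
712*S = 712*(-sqrt(7)) = -712*sqrt(7)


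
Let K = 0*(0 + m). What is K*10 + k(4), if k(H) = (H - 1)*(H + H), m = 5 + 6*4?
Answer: 24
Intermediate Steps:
m = 29 (m = 5 + 24 = 29)
k(H) = 2*H*(-1 + H) (k(H) = (-1 + H)*(2*H) = 2*H*(-1 + H))
K = 0 (K = 0*(0 + 29) = 0*29 = 0)
K*10 + k(4) = 0*10 + 2*4*(-1 + 4) = 0 + 2*4*3 = 0 + 24 = 24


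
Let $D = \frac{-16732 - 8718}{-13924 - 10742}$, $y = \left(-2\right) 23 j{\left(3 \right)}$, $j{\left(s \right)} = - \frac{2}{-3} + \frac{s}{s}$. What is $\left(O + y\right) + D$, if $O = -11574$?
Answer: $- \frac{47891649}{4111} \approx -11650.0$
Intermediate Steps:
$j{\left(s \right)} = \frac{5}{3}$ ($j{\left(s \right)} = \left(-2\right) \left(- \frac{1}{3}\right) + 1 = \frac{2}{3} + 1 = \frac{5}{3}$)
$y = - \frac{230}{3}$ ($y = \left(-2\right) 23 \cdot \frac{5}{3} = \left(-46\right) \frac{5}{3} = - \frac{230}{3} \approx -76.667$)
$D = \frac{12725}{12333}$ ($D = - \frac{25450}{-24666} = \left(-25450\right) \left(- \frac{1}{24666}\right) = \frac{12725}{12333} \approx 1.0318$)
$\left(O + y\right) + D = \left(-11574 - \frac{230}{3}\right) + \frac{12725}{12333} = - \frac{34952}{3} + \frac{12725}{12333} = - \frac{47891649}{4111}$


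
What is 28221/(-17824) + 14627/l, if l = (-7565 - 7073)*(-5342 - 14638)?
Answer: -1031682158549/651617010720 ≈ -1.5833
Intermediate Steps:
l = 292467240 (l = -14638*(-19980) = 292467240)
28221/(-17824) + 14627/l = 28221/(-17824) + 14627/292467240 = 28221*(-1/17824) + 14627*(1/292467240) = -28221/17824 + 14627/292467240 = -1031682158549/651617010720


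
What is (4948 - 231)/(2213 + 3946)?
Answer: 4717/6159 ≈ 0.76587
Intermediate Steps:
(4948 - 231)/(2213 + 3946) = 4717/6159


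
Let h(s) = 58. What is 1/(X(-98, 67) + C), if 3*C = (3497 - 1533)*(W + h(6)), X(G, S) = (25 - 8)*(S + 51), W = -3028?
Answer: -1/1942354 ≈ -5.1484e-7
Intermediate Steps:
X(G, S) = 867 + 17*S (X(G, S) = 17*(51 + S) = 867 + 17*S)
C = -1944360 (C = ((3497 - 1533)*(-3028 + 58))/3 = (1964*(-2970))/3 = (⅓)*(-5833080) = -1944360)
1/(X(-98, 67) + C) = 1/((867 + 17*67) - 1944360) = 1/((867 + 1139) - 1944360) = 1/(2006 - 1944360) = 1/(-1942354) = -1/1942354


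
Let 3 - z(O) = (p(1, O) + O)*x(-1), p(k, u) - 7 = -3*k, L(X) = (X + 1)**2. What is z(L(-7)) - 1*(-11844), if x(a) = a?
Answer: 11887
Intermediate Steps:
L(X) = (1 + X)**2
p(k, u) = 7 - 3*k
z(O) = 7 + O (z(O) = 3 - ((7 - 3*1) + O)*(-1) = 3 - ((7 - 3) + O)*(-1) = 3 - (4 + O)*(-1) = 3 - (-4 - O) = 3 + (4 + O) = 7 + O)
z(L(-7)) - 1*(-11844) = (7 + (1 - 7)**2) - 1*(-11844) = (7 + (-6)**2) + 11844 = (7 + 36) + 11844 = 43 + 11844 = 11887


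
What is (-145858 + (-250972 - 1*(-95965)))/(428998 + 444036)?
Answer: -300865/873034 ≈ -0.34462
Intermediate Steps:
(-145858 + (-250972 - 1*(-95965)))/(428998 + 444036) = (-145858 + (-250972 + 95965))/873034 = (-145858 - 155007)*(1/873034) = -300865*1/873034 = -300865/873034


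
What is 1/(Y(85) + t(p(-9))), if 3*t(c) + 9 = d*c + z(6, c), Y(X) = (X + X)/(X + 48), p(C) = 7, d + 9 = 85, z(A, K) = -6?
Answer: 399/69271 ≈ 0.0057600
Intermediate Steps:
d = 76 (d = -9 + 85 = 76)
Y(X) = 2*X/(48 + X) (Y(X) = (2*X)/(48 + X) = 2*X/(48 + X))
t(c) = -5 + 76*c/3 (t(c) = -3 + (76*c - 6)/3 = -3 + (-6 + 76*c)/3 = -3 + (-2 + 76*c/3) = -5 + 76*c/3)
1/(Y(85) + t(p(-9))) = 1/(2*85/(48 + 85) + (-5 + (76/3)*7)) = 1/(2*85/133 + (-5 + 532/3)) = 1/(2*85*(1/133) + 517/3) = 1/(170/133 + 517/3) = 1/(69271/399) = 399/69271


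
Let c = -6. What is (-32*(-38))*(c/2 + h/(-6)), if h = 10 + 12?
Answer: -24320/3 ≈ -8106.7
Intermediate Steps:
h = 22
(-32*(-38))*(c/2 + h/(-6)) = (-32*(-38))*(-6/2 + 22/(-6)) = 1216*(-6*½ + 22*(-⅙)) = 1216*(-3 - 11/3) = 1216*(-20/3) = -24320/3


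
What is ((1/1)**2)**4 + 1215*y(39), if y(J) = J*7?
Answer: 331696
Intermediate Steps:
y(J) = 7*J
((1/1)**2)**4 + 1215*y(39) = ((1/1)**2)**4 + 1215*(7*39) = (1**2)**4 + 1215*273 = 1**4 + 331695 = 1 + 331695 = 331696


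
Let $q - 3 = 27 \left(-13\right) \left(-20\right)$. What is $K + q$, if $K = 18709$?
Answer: $25732$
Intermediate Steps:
$q = 7023$ ($q = 3 + 27 \left(-13\right) \left(-20\right) = 3 - -7020 = 3 + 7020 = 7023$)
$K + q = 18709 + 7023 = 25732$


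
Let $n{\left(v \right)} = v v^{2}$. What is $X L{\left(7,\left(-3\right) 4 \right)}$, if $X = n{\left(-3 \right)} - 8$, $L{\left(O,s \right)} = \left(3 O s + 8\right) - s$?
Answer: $8120$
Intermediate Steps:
$L{\left(O,s \right)} = 8 - s + 3 O s$ ($L{\left(O,s \right)} = \left(3 O s + 8\right) - s = \left(8 + 3 O s\right) - s = 8 - s + 3 O s$)
$n{\left(v \right)} = v^{3}$
$X = -35$ ($X = \left(-3\right)^{3} - 8 = -27 - 8 = -35$)
$X L{\left(7,\left(-3\right) 4 \right)} = - 35 \left(8 - \left(-3\right) 4 + 3 \cdot 7 \left(\left(-3\right) 4\right)\right) = - 35 \left(8 - -12 + 3 \cdot 7 \left(-12\right)\right) = - 35 \left(8 + 12 - 252\right) = \left(-35\right) \left(-232\right) = 8120$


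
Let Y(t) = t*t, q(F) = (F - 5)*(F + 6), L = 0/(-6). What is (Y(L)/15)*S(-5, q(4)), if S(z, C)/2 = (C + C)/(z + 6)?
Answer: 0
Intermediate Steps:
L = 0 (L = 0*(-⅙) = 0)
q(F) = (-5 + F)*(6 + F)
S(z, C) = 4*C/(6 + z) (S(z, C) = 2*((C + C)/(z + 6)) = 2*((2*C)/(6 + z)) = 2*(2*C/(6 + z)) = 4*C/(6 + z))
Y(t) = t²
(Y(L)/15)*S(-5, q(4)) = (0²/15)*(4*(-30 + 4 + 4²)/(6 - 5)) = (0*(1/15))*(4*(-30 + 4 + 16)/1) = 0*(4*(-10)*1) = 0*(-40) = 0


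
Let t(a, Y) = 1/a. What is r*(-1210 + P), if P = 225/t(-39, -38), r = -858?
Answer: 8567130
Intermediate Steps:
P = -8775 (P = 225/(1/(-39)) = 225/(-1/39) = 225*(-39) = -8775)
r*(-1210 + P) = -858*(-1210 - 8775) = -858*(-9985) = 8567130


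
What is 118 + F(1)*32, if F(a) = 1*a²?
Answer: 150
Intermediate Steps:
F(a) = a²
118 + F(1)*32 = 118 + 1²*32 = 118 + 1*32 = 118 + 32 = 150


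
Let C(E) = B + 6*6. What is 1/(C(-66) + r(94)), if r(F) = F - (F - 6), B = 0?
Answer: 1/42 ≈ 0.023810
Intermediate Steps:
r(F) = 6 (r(F) = F - (-6 + F) = F + (6 - F) = 6)
C(E) = 36 (C(E) = 0 + 6*6 = 0 + 36 = 36)
1/(C(-66) + r(94)) = 1/(36 + 6) = 1/42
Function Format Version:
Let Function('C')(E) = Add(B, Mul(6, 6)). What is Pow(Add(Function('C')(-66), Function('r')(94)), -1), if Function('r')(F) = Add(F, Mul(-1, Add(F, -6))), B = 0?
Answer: Rational(1, 42) ≈ 0.023810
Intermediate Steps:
Function('r')(F) = 6 (Function('r')(F) = Add(F, Mul(-1, Add(-6, F))) = Add(F, Add(6, Mul(-1, F))) = 6)
Function('C')(E) = 36 (Function('C')(E) = Add(0, Mul(6, 6)) = Add(0, 36) = 36)
Pow(Add(Function('C')(-66), Function('r')(94)), -1) = Pow(Add(36, 6), -1) = Pow(42, -1) = Rational(1, 42)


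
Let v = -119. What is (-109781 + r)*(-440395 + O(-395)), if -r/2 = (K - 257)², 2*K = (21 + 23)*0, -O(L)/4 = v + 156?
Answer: 106558100297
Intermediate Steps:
O(L) = -148 (O(L) = -4*(-119 + 156) = -4*37 = -148)
K = 0 (K = ((21 + 23)*0)/2 = (44*0)/2 = (½)*0 = 0)
r = -132098 (r = -2*(0 - 257)² = -2*(-257)² = -2*66049 = -132098)
(-109781 + r)*(-440395 + O(-395)) = (-109781 - 132098)*(-440395 - 148) = -241879*(-440543) = 106558100297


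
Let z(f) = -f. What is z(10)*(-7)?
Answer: 70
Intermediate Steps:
z(10)*(-7) = -1*10*(-7) = -10*(-7) = 70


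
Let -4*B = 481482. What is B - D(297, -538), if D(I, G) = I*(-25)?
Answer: -225891/2 ≈ -1.1295e+5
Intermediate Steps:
D(I, G) = -25*I
B = -240741/2 (B = -1/4*481482 = -240741/2 ≈ -1.2037e+5)
B - D(297, -538) = -240741/2 - (-25)*297 = -240741/2 - 1*(-7425) = -240741/2 + 7425 = -225891/2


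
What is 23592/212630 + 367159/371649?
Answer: 43418480689/39511863435 ≈ 1.0989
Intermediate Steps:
23592/212630 + 367159/371649 = 23592*(1/212630) + 367159*(1/371649) = 11796/106315 + 367159/371649 = 43418480689/39511863435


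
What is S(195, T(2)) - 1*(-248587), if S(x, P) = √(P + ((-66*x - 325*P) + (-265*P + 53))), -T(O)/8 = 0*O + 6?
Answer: 248587 + √15455 ≈ 2.4871e+5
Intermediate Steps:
T(O) = -48 (T(O) = -8*(0*O + 6) = -8*(0 + 6) = -8*6 = -48)
S(x, P) = √(53 - 589*P - 66*x) (S(x, P) = √(P + ((-325*P - 66*x) + (53 - 265*P))) = √(P + (53 - 590*P - 66*x)) = √(53 - 589*P - 66*x))
S(195, T(2)) - 1*(-248587) = √(53 - 589*(-48) - 66*195) - 1*(-248587) = √(53 + 28272 - 12870) + 248587 = √15455 + 248587 = 248587 + √15455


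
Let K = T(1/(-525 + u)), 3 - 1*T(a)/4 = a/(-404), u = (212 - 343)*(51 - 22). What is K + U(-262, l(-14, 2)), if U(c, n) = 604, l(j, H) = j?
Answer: 269021983/436724 ≈ 616.00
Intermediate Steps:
u = -3799 (u = -131*29 = -3799)
T(a) = 12 + a/101 (T(a) = 12 - 4*a/(-404) = 12 - 4*a*(-1)/404 = 12 - (-1)*a/101 = 12 + a/101)
K = 5240687/436724 (K = 12 + 1/(101*(-525 - 3799)) = 12 + (1/101)/(-4324) = 12 + (1/101)*(-1/4324) = 12 - 1/436724 = 5240687/436724 ≈ 12.000)
K + U(-262, l(-14, 2)) = 5240687/436724 + 604 = 269021983/436724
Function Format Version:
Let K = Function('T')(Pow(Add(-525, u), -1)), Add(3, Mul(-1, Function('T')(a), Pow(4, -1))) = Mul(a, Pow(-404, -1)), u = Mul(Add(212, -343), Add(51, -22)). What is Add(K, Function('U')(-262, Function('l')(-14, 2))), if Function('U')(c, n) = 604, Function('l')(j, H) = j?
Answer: Rational(269021983, 436724) ≈ 616.00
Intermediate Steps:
u = -3799 (u = Mul(-131, 29) = -3799)
Function('T')(a) = Add(12, Mul(Rational(1, 101), a)) (Function('T')(a) = Add(12, Mul(-4, Mul(a, Pow(-404, -1)))) = Add(12, Mul(-4, Mul(a, Rational(-1, 404)))) = Add(12, Mul(-4, Mul(Rational(-1, 404), a))) = Add(12, Mul(Rational(1, 101), a)))
K = Rational(5240687, 436724) (K = Add(12, Mul(Rational(1, 101), Pow(Add(-525, -3799), -1))) = Add(12, Mul(Rational(1, 101), Pow(-4324, -1))) = Add(12, Mul(Rational(1, 101), Rational(-1, 4324))) = Add(12, Rational(-1, 436724)) = Rational(5240687, 436724) ≈ 12.000)
Add(K, Function('U')(-262, Function('l')(-14, 2))) = Add(Rational(5240687, 436724), 604) = Rational(269021983, 436724)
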